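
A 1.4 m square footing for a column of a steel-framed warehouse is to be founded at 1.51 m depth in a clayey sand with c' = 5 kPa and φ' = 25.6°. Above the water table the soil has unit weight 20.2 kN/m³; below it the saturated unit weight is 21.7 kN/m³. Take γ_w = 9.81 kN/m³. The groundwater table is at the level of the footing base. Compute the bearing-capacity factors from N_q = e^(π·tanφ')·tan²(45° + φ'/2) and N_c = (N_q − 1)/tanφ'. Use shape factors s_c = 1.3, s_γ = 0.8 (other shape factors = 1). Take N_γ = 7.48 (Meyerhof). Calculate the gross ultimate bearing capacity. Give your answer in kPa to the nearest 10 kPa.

q_ult ≈ 540 kPa

tan25.6° = 0.4791, so N_q = e^(π×0.4791)·tan²(57.8°) = 4.505 × 2.522 = 11.36.
N_c = (11.36 − 1)/tan25.6° = 21.62.
Effective surcharge at the founding depth q = γ·D_f = 20.2 × 1.51 = 30.502 kPa.
The water table coincides with the base, so in the self-weight term γ → γ' = 11.89 kN/m³.
q_ult = c·N_c·s_c + q·N_q + 0.5·γ·B·N_γ·s_γ
     = 5 × 21.623 × 1.3 + 30.502 × 11.36 + 0.5 × 11.89 × 1.4 × 7.48 × 0.8
     = 140.55 + 346.51 + 49.805 = 536.87 kPa.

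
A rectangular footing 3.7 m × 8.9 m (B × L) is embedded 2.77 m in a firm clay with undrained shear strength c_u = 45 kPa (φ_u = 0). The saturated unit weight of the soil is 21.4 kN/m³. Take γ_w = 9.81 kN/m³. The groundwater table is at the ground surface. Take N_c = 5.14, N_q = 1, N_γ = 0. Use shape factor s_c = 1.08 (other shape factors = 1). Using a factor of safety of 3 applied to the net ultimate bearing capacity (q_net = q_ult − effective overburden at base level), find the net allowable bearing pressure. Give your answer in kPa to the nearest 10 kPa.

Water table at ground surface, so effective unit weight γ' = 21.4 − 9.81 = 11.59 kN/m³ is used throughout; overburden q = 11.59 × 2.77 = 32.104 kPa.
Cohesion term c·N_c·s_c = 45 × 5.14 × 1.08 = 249.8 kPa; surcharge term q·N_q = 32.104 × 1 = 32.104 kPa.
q_ult = 249.8 + 32.104 = 281.91 kPa.
Net ultimate: q_net = 281.91 − 32.104 = 249.8 kPa.
q_all(net) = 249.8 / 3 = 83.268 kPa.

q_all(net) ≈ 80 kPa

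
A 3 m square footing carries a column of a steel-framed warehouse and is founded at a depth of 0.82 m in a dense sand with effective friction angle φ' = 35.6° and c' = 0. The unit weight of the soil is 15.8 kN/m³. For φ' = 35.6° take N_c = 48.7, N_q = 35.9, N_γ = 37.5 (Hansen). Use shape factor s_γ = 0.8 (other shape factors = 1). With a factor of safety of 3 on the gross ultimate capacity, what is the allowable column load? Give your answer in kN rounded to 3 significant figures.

Overburden at base level: q = 15.8 × 0.82 = 12.956 kPa.
Surcharge term q·N_q = 12.956 × 35.9 = 465.12 kPa; self-weight term 0.5·γ·B·N_γ·s_γ = 0.5 × 15.8 × 3 × 37.5 × 0.8 = 711 kPa.
q_ult = 465.12 + 711 = 1176.1 kPa.
Gross allowable pressure q_all = 1176.1 / 3 = 392.04 kPa.
Footing area = 9 m², so allowable column load = 392.04 × 9 = 3528.4 kN.

P_all ≈ 3530 kN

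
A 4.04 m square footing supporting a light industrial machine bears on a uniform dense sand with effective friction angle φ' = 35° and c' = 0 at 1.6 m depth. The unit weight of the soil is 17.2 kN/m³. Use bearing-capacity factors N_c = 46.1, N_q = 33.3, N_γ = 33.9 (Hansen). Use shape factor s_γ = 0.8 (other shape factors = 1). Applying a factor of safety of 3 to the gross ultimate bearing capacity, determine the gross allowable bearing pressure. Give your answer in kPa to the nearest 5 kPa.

Effective surcharge at the founding depth q = γ·D_f = 17.2 × 1.6 = 27.52 kPa.
q_ult = q·N_q + 0.5·γ·B·N_γ·s_γ
     = 27.52 × 33.3 + 0.5 × 17.2 × 4.04 × 33.9 × 0.8
     = 916.42 + 942.26 = 1858.7 kPa.
q_all = q_ult / FS = 1858.7 / 3 = 619.56 kPa.

q_all ≈ 620 kPa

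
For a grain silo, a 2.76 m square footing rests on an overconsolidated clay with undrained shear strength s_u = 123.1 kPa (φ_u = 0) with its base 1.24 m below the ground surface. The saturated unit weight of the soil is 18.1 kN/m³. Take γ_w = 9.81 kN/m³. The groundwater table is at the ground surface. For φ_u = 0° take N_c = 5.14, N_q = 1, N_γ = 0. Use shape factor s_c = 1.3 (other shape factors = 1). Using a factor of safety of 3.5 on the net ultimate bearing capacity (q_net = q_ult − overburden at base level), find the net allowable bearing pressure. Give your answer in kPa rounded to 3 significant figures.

q_all(net) ≈ 235 kPa

With the water table at the surface the whole profile is submerged: γ' = 18.1 − 9.81 = 8.29 kN/m³, so q = γ'·D_f = 10.28 kPa.
q_ult = c·N_c·s_c + q·N_q
     = 123.1 × 5.14 × 1.3 + 10.28 × 1
     = 822.55 + 10.28 = 832.83 kPa.
q_net = 832.83 − 10.28 = 822.55 kPa.
q_all(net) = 822.55 / 3.5 = 235.02 kPa.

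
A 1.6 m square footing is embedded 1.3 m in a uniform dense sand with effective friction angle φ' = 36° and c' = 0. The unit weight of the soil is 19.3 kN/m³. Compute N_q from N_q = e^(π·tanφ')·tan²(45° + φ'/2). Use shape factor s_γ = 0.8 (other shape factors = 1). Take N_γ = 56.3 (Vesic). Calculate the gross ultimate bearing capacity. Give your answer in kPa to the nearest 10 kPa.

q_ult ≈ 1640 kPa

tan36° = 0.7265, so N_q = e^(π×0.7265)·tan²(63°) = 9.801 × 3.852 = 37.75.
Effective surcharge at the founding depth q = γ·D_f = 19.3 × 1.3 = 25.09 kPa.
q_ult = q·N_q + 0.5·γ·B·N_γ·s_γ
     = 25.09 × 37.752 + 0.5 × 19.3 × 1.6 × 56.3 × 0.8
     = 947.21 + 695.42 = 1642.6 kPa.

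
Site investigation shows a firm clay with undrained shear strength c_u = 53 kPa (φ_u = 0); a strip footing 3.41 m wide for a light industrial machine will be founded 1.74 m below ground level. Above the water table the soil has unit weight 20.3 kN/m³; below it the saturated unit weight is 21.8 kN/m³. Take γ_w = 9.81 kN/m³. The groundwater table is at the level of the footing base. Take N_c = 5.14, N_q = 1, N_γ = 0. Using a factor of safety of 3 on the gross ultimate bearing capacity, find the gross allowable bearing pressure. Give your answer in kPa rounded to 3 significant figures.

q_all ≈ 103 kPa

q = γ·D_f = 20.3 × 1.74 = 35.322 kPa.
c·N_c = 53 × 5.14 = 272.42 kPa
q·N_q = 35.322 × 1 = 35.322 kPa
q_ult = 272.42 + 35.322 = 307.74 kPa.
q_all = 307.74 / 3 = 102.58 kPa.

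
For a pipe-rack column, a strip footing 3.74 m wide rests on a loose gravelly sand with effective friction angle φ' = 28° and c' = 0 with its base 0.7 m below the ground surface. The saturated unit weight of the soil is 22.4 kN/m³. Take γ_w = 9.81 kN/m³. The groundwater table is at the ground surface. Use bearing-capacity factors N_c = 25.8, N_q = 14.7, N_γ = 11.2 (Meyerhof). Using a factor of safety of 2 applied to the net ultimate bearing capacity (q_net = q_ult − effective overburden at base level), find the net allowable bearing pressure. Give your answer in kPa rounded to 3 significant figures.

q_all(net) ≈ 192 kPa

With the water table at the surface the whole profile is submerged: γ' = 22.4 − 9.81 = 12.59 kN/m³, so q = γ'·D_f = 8.813 kPa; the same γ' applies in the ½γBN_γ term.
q_ult = q·N_q + 0.5·γ·B·N_γ
     = 8.813 × 14.7 + 0.5 × 12.59 × 3.74 × 11.2
     = 129.55 + 263.68 = 393.24 kPa.
Net ultimate: q_net = 393.24 − 8.813 = 384.42 kPa.
q_all(net) = 384.42 / 2 = 192.21 kPa.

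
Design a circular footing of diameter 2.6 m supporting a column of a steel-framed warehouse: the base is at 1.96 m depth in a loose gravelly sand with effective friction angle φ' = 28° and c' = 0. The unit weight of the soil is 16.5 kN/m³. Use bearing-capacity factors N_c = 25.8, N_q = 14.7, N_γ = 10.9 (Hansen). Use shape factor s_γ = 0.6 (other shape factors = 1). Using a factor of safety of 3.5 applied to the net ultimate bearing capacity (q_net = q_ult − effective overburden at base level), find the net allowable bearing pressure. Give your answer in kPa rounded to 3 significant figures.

q = γ·D_f = 16.5 × 1.96 = 32.34 kPa.
q·N_q = 32.34 × 14.7 = 475.4 kPa
0.5·γ·B·N_γ·s_γ = 0.5 × 16.5 × 2.6 × 10.9 × 0.6 = 140.28 kPa
q_ult = 475.4 + 140.28 = 615.68 kPa.
Net ultimate: q_net = 615.68 − 32.34 = 583.34 kPa.
q_all(net) = 583.34 / 3.5 = 166.67 kPa.

q_all(net) ≈ 167 kPa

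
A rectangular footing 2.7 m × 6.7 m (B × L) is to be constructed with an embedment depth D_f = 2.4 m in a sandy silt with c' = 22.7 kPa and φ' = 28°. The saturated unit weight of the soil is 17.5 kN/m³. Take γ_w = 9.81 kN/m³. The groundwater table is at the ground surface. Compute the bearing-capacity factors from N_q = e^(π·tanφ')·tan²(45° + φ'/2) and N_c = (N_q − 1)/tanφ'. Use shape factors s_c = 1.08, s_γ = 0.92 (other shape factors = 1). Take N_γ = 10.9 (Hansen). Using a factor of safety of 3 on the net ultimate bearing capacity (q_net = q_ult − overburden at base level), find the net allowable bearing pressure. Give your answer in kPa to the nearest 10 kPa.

N_q = e^(π·tan28°)·tan²(59°) = 14.72; N_c = (N_q − 1)/tanφ' = 25.8.
With the water table at the surface the whole profile is submerged: γ' = 17.5 − 9.81 = 7.69 kN/m³, so q = γ'·D_f = 18.456 kPa; the same γ' applies in the ½γBN_γ term.
q_ult = c·N_c·s_c + q·N_q + 0.5·γ·B·N_γ·s_γ
     = 22.7 × 25.803 × 1.08 + 18.456 × 14.72 + 0.5 × 7.69 × 2.7 × 10.9 × 0.92
     = 632.59 + 271.67 + 104.11 = 1008.4 kPa.
q_net = 1008.4 − 18.456 = 989.91 kPa.
q_all(net) = 989.91 / 3 = 329.97 kPa.

q_all(net) ≈ 330 kPa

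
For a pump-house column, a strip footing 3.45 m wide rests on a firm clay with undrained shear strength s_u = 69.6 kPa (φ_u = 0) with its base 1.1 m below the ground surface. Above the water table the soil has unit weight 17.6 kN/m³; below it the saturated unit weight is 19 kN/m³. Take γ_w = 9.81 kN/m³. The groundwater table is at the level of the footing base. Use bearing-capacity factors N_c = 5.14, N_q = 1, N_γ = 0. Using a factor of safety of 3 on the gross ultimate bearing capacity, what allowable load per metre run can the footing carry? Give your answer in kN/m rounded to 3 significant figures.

Effective surcharge at the founding depth q = γ·D_f = 17.6 × 1.1 = 19.36 kPa.
q_ult = c·N_c + q·N_q
     = 69.6 × 5.14 + 19.36 × 1
     = 357.74 + 19.36 = 377.1 kPa.
Gross allowable pressure q_all = 377.1 / 3 = 125.7 kPa.
Allowable wall load = q_all × B = 125.7 × 3.45 = 433.67 kN per metre run.

≈ 434 kN/m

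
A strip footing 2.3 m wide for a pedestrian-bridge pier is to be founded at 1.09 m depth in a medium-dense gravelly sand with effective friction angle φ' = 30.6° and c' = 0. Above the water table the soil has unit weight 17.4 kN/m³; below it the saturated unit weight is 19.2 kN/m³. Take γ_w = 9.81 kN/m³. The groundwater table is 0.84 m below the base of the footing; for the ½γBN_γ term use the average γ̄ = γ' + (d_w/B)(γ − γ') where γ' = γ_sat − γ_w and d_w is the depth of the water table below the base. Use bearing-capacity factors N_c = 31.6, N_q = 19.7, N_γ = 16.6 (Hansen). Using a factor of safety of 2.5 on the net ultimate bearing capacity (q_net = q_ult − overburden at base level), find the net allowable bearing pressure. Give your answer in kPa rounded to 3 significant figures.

q_all(net) ≈ 236 kPa

q = γ·D_f = 17.4 × 1.09 = 18.966 kPa.
γ' = 9.39 kN/m³; averaging over the depth B below the base, γ̄ = γ' + (d_w/B)(γ − γ') = 12.315 kN/m³.
q·N_q = 18.966 × 19.7 = 373.63 kPa
0.5·γ·B·N_γ = 0.5 × 12.315 × 2.3 × 16.6 = 235.1 kPa
q_ult = 373.63 + 235.1 = 608.73 kPa.
q_net = 608.73 − 18.966 = 589.77 kPa.
q_all(net) = 589.77 / 2.5 = 235.91 kPa.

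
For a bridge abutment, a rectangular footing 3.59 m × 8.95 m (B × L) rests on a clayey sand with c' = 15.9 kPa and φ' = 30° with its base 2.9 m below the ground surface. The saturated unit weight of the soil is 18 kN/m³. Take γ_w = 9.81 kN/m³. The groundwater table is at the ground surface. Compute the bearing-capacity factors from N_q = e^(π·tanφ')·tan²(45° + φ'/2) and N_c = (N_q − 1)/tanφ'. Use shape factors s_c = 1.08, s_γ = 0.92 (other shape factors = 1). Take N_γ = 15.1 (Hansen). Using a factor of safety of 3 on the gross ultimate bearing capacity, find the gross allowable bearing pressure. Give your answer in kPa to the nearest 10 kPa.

q_all ≈ 390 kPa

N_q = e^(π·tan30°)·tan²(60°) = 18.4; N_c = (N_q − 1)/tanφ' = 30.14.
With the water table at the surface the whole profile is submerged: γ' = 18 − 9.81 = 8.19 kN/m³, so q = γ'·D_f = 23.751 kPa; the same γ' applies in the ½γBN_γ term.
q_ult = c·N_c·s_c + q·N_q + 0.5·γ·B·N_γ·s_γ
     = 15.9 × 30.14 × 1.08 + 23.751 × 18.401 + 0.5 × 8.19 × 3.59 × 15.1 × 0.92
     = 517.56 + 437.05 + 204.23 = 1158.8 kPa.
q_all = 1158.8 / 3 = 386.28 kPa.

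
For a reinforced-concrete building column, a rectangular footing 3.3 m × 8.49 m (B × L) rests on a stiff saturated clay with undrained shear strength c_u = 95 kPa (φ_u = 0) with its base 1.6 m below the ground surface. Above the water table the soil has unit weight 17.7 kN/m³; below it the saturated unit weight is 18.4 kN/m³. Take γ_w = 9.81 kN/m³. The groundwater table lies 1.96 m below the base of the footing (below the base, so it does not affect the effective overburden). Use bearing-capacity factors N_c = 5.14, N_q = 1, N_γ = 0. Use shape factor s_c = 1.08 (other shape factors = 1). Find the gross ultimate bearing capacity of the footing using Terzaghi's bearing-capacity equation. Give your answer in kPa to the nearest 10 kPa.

Effective surcharge at the founding depth q = γ·D_f = 17.7 × 1.6 = 28.32 kPa.
q_ult = c·N_c·s_c + q·N_q
     = 95 × 5.14 × 1.08 + 28.32 × 1
     = 527.36 + 28.32 = 555.68 kPa.

q_ult ≈ 560 kPa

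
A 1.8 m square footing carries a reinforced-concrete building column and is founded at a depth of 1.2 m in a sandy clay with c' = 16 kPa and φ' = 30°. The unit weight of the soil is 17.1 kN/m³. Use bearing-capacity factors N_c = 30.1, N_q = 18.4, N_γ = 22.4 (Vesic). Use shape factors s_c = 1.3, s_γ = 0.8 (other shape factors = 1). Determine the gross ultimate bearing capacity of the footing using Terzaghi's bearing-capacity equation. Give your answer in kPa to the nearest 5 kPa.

q = γ·D_f = 17.1 × 1.2 = 20.52 kPa.
c·N_c·s_c = 16 × 30.1 × 1.3 = 626.08 kPa
q·N_q = 20.52 × 18.4 = 377.57 kPa
0.5·γ·B·N_γ·s_γ = 0.5 × 17.1 × 1.8 × 22.4 × 0.8 = 275.79 kPa
q_ult = 626.08 + 377.57 + 275.79 = 1279.4 kPa.

q_ult ≈ 1280 kPa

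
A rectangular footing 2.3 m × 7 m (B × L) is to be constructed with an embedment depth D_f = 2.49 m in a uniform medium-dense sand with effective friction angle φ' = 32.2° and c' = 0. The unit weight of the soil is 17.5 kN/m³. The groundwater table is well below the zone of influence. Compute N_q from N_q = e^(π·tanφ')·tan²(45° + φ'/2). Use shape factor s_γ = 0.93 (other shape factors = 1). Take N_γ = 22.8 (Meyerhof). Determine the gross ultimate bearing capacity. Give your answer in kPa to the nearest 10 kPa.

q_ult ≈ 1460 kPa

tan32.2° = 0.6297, so N_q = e^(π×0.6297)·tan²(61.1°) = 7.231 × 3.282 = 23.73.
q = γ·D_f = 17.5 × 2.49 = 43.575 kPa.
q·N_q = 43.575 × 23.728 = 1034 kPa
0.5·γ·B·N_γ·s_γ = 0.5 × 17.5 × 2.3 × 22.8 × 0.93 = 426.73 kPa
q_ult = 1034 + 426.73 = 1460.7 kPa.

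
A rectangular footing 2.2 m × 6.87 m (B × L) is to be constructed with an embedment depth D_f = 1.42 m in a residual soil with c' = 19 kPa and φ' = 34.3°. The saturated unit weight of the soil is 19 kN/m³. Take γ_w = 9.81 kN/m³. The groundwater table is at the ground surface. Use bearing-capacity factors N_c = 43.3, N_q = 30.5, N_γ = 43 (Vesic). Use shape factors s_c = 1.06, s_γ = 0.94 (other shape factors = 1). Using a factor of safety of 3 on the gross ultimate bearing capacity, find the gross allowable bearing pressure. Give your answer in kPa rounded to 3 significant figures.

Water table at ground surface, so effective unit weight γ' = 19 − 9.81 = 9.19 kN/m³ is used throughout; overburden q = 9.19 × 1.42 = 13.05 kPa; the same γ' applies in the ½γBN_γ term.
Cohesion term c·N_c·s_c = 19 × 43.3 × 1.06 = 872.06 kPa; surcharge term q·N_q = 13.05 × 30.5 = 398.02 kPa; self-weight term 0.5·γ·B·N_γ·s_γ = 0.5 × 9.19 × 2.2 × 43 × 0.94 = 408.61 kPa.
q_ult = 872.06 + 398.02 + 408.61 = 1678.7 kPa.
q_all = 1678.7 / 3 = 559.56 kPa.

q_all ≈ 560 kPa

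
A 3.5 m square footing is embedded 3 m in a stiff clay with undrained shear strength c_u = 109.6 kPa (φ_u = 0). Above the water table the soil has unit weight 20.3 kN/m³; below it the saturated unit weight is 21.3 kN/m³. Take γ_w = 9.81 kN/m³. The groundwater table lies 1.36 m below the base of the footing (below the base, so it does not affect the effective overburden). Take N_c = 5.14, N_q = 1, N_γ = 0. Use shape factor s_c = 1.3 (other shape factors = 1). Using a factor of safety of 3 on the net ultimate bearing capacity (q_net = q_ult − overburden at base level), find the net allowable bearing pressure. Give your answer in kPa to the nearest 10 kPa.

q_all(net) ≈ 240 kPa

Overburden at base level: q = 20.3 × 3 = 60.9 kPa.
Cohesion term c·N_c·s_c = 109.6 × 5.14 × 1.3 = 732.35 kPa; surcharge term q·N_q = 60.9 × 1 = 60.9 kPa.
q_ult = 732.35 + 60.9 = 793.25 kPa.
q_net = 793.25 − 60.9 = 732.35 kPa.
q_all(net) = 732.35 / 3 = 244.12 kPa.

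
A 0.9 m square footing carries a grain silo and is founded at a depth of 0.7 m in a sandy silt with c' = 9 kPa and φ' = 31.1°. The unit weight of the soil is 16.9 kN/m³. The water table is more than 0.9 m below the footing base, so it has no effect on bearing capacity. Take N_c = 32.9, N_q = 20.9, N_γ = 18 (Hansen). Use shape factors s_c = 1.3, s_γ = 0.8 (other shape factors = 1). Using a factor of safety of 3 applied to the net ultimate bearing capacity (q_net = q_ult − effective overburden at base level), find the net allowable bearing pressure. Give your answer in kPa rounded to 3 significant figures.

q = γ·D_f = 16.9 × 0.7 = 11.83 kPa.
c·N_c·s_c = 9 × 32.9 × 1.3 = 384.93 kPa
q·N_q = 11.83 × 20.9 = 247.25 kPa
0.5·γ·B·N_γ·s_γ = 0.5 × 16.9 × 0.9 × 18 × 0.8 = 109.51 kPa
q_ult = 384.93 + 247.25 + 109.51 = 741.69 kPa.
Net ultimate: q_net = 741.69 − 11.83 = 729.86 kPa.
q_all(net) = 729.86 / 3 = 243.29 kPa.

q_all(net) ≈ 243 kPa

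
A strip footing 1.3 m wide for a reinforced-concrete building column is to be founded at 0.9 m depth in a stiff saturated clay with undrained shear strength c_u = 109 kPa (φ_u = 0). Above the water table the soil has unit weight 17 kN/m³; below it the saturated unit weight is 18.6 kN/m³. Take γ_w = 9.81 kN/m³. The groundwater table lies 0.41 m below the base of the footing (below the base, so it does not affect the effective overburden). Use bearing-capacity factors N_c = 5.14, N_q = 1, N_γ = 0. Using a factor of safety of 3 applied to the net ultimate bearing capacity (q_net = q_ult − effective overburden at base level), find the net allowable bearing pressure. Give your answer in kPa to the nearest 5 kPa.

Overburden at base level: q = 17 × 0.9 = 15.3 kPa.
Cohesion term c·N_c = 109 × 5.14 = 560.26 kPa; surcharge term q·N_q = 15.3 × 1 = 15.3 kPa.
q_ult = 560.26 + 15.3 = 575.56 kPa.
Net ultimate: q_net = 575.56 − 15.3 = 560.26 kPa.
q_all(net) = 560.26 / 3 = 186.75 kPa.

q_all(net) ≈ 185 kPa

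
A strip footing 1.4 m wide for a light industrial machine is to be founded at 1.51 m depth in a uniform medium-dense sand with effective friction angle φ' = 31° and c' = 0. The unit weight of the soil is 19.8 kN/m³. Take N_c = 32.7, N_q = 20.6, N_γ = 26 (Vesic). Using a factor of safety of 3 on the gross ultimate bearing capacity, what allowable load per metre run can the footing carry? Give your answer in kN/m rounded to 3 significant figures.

≈ 456 kN/m

q = γ·D_f = 19.8 × 1.51 = 29.898 kPa.
q·N_q = 29.898 × 20.6 = 615.9 kPa
0.5·γ·B·N_γ = 0.5 × 19.8 × 1.4 × 26 = 360.36 kPa
q_ult = 615.9 + 360.36 = 976.26 kPa.
Gross allowable pressure q_all = 976.26 / 3 = 325.42 kPa.
Allowable wall load = q_all × B = 325.42 × 1.4 = 455.59 kN per metre run.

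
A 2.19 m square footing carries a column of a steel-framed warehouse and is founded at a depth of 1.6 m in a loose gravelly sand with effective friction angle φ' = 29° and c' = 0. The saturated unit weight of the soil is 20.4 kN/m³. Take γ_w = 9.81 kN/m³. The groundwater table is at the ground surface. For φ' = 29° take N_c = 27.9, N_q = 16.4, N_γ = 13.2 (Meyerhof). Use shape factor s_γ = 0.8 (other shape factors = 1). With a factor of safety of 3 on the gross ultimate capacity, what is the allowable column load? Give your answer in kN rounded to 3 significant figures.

P_all ≈ 640 kN

With the water table at the surface the whole profile is submerged: γ' = 20.4 − 9.81 = 10.59 kN/m³, so q = γ'·D_f = 16.944 kPa; the same γ' applies in the ½γBN_γ term.
q_ult = q·N_q + 0.5·γ·B·N_γ·s_γ
     = 16.944 × 16.4 + 0.5 × 10.59 × 2.19 × 13.2 × 0.8
     = 277.88 + 122.45 = 400.34 kPa.
Gross allowable pressure q_all = 400.34 / 3 = 133.45 kPa.
Footing area = 4.7961 m², so allowable column load = 133.45 × 4.7961 = 640.02 kN.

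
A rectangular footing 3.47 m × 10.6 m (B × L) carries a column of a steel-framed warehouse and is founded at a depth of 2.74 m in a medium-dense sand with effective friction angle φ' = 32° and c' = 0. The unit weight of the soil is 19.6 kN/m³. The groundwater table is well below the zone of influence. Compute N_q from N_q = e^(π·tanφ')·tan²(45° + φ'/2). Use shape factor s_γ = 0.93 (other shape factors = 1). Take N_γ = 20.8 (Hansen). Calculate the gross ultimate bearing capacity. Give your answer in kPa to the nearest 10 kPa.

q_ult ≈ 1900 kPa

tan32° = 0.6249, so N_q = e^(π×0.6249)·tan²(61°) = 7.121 × 3.255 = 23.18.
q = γ·D_f = 19.6 × 2.74 = 53.704 kPa.
q·N_q = 53.704 × 23.177 = 1244.7 kPa
0.5·γ·B·N_γ·s_γ = 0.5 × 19.6 × 3.47 × 20.8 × 0.93 = 657.81 kPa
q_ult = 1244.7 + 657.81 = 1902.5 kPa.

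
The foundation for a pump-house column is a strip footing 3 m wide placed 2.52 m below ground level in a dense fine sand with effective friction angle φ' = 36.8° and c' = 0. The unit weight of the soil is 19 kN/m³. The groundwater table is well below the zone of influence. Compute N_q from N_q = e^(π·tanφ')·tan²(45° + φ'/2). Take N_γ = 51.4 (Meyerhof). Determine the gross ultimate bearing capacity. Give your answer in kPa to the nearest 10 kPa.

q_ult ≈ 3470 kPa

tan36.8° = 0.7481, so N_q = e^(π×0.7481)·tan²(63.4°) = 10.488 × 3.988 = 41.82.
q = γ·D_f = 19 × 2.52 = 47.88 kPa.
q·N_q = 47.88 × 41.823 = 2002.5 kPa
0.5·γ·B·N_γ = 0.5 × 19 × 3 × 51.4 = 1464.9 kPa
q_ult = 2002.5 + 1464.9 = 3467.4 kPa.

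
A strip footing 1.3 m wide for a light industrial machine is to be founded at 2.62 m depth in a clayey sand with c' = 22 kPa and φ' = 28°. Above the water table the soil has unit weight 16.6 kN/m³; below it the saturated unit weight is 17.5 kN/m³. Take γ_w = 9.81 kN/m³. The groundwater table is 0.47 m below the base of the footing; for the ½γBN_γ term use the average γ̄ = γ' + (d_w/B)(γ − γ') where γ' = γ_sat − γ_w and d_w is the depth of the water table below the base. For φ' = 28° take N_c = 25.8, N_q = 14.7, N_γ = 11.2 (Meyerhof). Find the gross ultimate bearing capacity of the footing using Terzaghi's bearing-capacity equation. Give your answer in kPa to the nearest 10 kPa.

q = γ·D_f = 16.6 × 2.62 = 43.492 kPa.
γ' = 7.69 kN/m³; averaging over the depth B below the base, γ̄ = γ' + (d_w/B)(γ − γ') = 10.911 kN/m³.
c·N_c = 22 × 25.8 = 567.6 kPa
q·N_q = 43.492 × 14.7 = 639.33 kPa
0.5·γ·B·N_γ = 0.5 × 10.911 × 1.3 × 11.2 = 79.434 kPa
q_ult = 567.6 + 639.33 + 79.434 = 1286.4 kPa.

q_ult ≈ 1290 kPa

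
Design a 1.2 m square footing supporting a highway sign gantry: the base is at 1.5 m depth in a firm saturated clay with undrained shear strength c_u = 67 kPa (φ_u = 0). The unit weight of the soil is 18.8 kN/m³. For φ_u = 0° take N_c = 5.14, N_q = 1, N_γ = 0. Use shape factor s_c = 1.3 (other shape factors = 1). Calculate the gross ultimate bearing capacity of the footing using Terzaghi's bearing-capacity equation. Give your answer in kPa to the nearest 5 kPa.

q_ult ≈ 475 kPa

Effective surcharge at the founding depth q = γ·D_f = 18.8 × 1.5 = 28.2 kPa.
q_ult = c·N_c·s_c + q·N_q
     = 67 × 5.14 × 1.3 + 28.2 × 1
     = 447.69 + 28.2 = 475.89 kPa.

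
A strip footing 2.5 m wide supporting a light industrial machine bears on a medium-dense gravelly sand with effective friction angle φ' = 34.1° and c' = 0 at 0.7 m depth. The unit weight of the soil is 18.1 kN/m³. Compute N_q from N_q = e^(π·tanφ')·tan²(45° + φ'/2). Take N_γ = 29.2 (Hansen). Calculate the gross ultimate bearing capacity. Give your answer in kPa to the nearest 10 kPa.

q_ult ≈ 1040 kPa

tan34.1° = 0.6771, so N_q = e^(π×0.6771)·tan²(62.05°) = 8.39 × 3.552 = 29.8.
q = γ·D_f = 18.1 × 0.7 = 12.67 kPa.
q·N_q = 12.67 × 29.801 = 377.58 kPa
0.5·γ·B·N_γ = 0.5 × 18.1 × 2.5 × 29.2 = 660.65 kPa
q_ult = 377.58 + 660.65 = 1038.2 kPa.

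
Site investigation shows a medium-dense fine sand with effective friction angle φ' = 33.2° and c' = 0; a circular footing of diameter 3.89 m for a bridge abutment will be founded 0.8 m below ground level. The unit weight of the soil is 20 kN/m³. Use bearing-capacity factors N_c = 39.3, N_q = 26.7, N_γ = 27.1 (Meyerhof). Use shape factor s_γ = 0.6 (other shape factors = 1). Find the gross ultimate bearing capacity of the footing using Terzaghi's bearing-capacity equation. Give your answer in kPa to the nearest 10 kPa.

q_ult ≈ 1060 kPa

Overburden at base level: q = 20 × 0.8 = 16 kPa.
Surcharge term q·N_q = 16 × 26.7 = 427.2 kPa; self-weight term 0.5·γ·B·N_γ·s_γ = 0.5 × 20 × 3.89 × 27.1 × 0.6 = 632.51 kPa.
q_ult = 427.2 + 632.51 = 1059.7 kPa.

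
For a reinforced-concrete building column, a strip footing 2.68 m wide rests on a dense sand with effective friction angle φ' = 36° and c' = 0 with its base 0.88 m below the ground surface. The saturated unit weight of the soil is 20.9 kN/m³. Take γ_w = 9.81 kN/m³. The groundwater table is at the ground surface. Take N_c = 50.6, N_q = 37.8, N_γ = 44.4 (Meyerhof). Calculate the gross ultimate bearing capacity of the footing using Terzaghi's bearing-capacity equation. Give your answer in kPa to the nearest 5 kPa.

q_ult ≈ 1030 kPa

With the water table at the surface the whole profile is submerged: γ' = 20.9 − 9.81 = 11.09 kN/m³, so q = γ'·D_f = 9.7592 kPa; the same γ' applies in the ½γBN_γ term.
q_ult = q·N_q + 0.5·γ·B·N_γ
     = 9.7592 × 37.8 + 0.5 × 11.09 × 2.68 × 44.4
     = 368.9 + 659.81 = 1028.7 kPa.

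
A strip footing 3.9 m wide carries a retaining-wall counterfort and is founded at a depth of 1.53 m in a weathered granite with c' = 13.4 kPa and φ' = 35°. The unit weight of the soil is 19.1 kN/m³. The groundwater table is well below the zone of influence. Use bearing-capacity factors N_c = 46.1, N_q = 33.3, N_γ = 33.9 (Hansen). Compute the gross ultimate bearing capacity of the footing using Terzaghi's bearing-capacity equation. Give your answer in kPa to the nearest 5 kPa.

q = γ·D_f = 19.1 × 1.53 = 29.223 kPa.
c·N_c = 13.4 × 46.1 = 617.74 kPa
q·N_q = 29.223 × 33.3 = 973.13 kPa
0.5·γ·B·N_γ = 0.5 × 19.1 × 3.9 × 33.9 = 1262.6 kPa
q_ult = 617.74 + 973.13 + 1262.6 = 2853.5 kPa.

q_ult ≈ 2855 kPa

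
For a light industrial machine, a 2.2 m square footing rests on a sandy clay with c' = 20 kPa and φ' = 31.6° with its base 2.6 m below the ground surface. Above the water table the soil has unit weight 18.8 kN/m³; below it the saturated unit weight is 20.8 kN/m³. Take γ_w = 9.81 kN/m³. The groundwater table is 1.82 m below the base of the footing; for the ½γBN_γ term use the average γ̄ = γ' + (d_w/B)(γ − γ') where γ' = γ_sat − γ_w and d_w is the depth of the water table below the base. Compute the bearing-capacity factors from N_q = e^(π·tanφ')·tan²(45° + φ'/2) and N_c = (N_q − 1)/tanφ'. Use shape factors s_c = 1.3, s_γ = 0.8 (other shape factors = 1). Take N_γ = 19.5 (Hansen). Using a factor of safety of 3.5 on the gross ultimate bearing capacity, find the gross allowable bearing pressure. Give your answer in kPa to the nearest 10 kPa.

N_q = e^(π·tan31.6°)·tan²(60.8°) = 22.12; N_c = (N_q − 1)/tanφ' = 34.33.
q = γ·D_f = 18.8 × 2.6 = 48.88 kPa.
γ' = 10.99 kN/m³; averaging over the depth B below the base, γ̄ = γ' + (d_w/B)(γ − γ') = 17.451 kN/m³.
c·N_c·s_c = 20 × 34.326 × 1.3 = 892.47 kPa
q·N_q = 48.88 × 22.117 = 1081.1 kPa
0.5·γ·B·N_γ·s_γ = 0.5 × 17.451 × 2.2 × 19.5 × 0.8 = 299.46 kPa
q_ult = 892.47 + 1081.1 + 299.46 = 2273 kPa.
q_all = 2273 / 3.5 = 649.43 kPa.

q_all ≈ 650 kPa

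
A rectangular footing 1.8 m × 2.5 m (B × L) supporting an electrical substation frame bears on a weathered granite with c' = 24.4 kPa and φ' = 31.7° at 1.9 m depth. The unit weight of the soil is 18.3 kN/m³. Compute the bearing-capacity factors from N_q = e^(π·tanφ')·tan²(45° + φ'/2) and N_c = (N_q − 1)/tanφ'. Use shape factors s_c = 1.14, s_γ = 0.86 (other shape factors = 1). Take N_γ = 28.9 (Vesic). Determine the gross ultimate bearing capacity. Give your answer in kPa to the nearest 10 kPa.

q_ult ≈ 2150 kPa

tan31.7° = 0.6176, so N_q = e^(π×0.6176)·tan²(60.85°) = 6.961 × 3.215 = 22.38.
N_c = (22.38 − 1)/tan31.7° = 34.61.
Effective surcharge at the founding depth q = γ·D_f = 18.3 × 1.9 = 34.77 kPa.
q_ult = c·N_c·s_c + q·N_q + 0.5·γ·B·N_γ·s_γ
     = 24.4 × 34.612 × 1.14 + 34.77 × 22.377 + 0.5 × 18.3 × 1.8 × 28.9 × 0.86
     = 962.77 + 778.04 + 409.35 = 2150.2 kPa.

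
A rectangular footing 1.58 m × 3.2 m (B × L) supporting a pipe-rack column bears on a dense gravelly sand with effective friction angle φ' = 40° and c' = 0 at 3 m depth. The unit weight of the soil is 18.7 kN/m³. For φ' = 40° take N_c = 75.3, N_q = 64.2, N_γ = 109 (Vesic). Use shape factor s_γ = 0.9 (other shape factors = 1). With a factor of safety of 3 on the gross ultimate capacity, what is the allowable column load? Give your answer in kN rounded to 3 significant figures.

Overburden at base level: q = 18.7 × 3 = 56.1 kPa.
Surcharge term q·N_q = 56.1 × 64.2 = 3601.6 kPa; self-weight term 0.5·γ·B·N_γ·s_γ = 0.5 × 18.7 × 1.58 × 109 × 0.9 = 1449.2 kPa.
q_ult = 3601.6 + 1449.2 = 5050.9 kPa.
Gross allowable pressure q_all = 5050.9 / 3 = 1683.6 kPa.
Footing area = 5.056 m², so allowable column load = 1683.6 × 5.056 = 8512.4 kN.

P_all ≈ 8510 kN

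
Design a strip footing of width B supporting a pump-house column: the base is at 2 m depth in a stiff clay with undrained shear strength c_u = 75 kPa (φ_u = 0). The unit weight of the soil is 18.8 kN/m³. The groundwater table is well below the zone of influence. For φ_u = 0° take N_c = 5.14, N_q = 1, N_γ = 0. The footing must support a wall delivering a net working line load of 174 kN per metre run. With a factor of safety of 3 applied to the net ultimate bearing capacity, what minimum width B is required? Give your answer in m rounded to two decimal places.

q = γ·D_f = 18.8 × 2 = 37.6 kPa.
c·N_c = 75 × 5.14 = 385.5 kPa
q·N_q = 37.6 × 1 = 37.6 kPa
q_ult = 385.5 + 37.6 = 423.1 kPa.
For φ = 0 the ½γBN_γ term vanishes, so q_ult is independent of B. q_net = 423.1 − 37.6 = 385.5 kPa; q_all(net) = 385.5/3 = 128.5 kPa.
Required width B = w / q_all(net) = 174 / 128.5 = 1.354 m.

B = 1.35 m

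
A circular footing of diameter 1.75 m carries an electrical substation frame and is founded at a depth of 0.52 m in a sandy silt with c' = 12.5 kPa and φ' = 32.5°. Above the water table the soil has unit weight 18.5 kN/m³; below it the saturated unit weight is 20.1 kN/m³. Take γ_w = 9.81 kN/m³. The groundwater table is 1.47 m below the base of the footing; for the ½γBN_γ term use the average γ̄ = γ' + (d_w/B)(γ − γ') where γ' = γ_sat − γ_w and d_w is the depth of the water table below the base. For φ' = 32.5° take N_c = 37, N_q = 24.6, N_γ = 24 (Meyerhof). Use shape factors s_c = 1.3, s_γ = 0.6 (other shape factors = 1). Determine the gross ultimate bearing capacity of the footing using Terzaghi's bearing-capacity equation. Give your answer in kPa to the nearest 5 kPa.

Overburden at base level: q = 18.5 × 0.52 = 9.62 kPa.
The water table is 1.47 m below the base (< B = 1.75 m), so the ½γBN_γ term uses γ̄ = γ' + (d_w/B)(γ − γ') = 10.29 + (1.47/1.75)(18.5 − 10.29) = 17.186 kN/m³.
Cohesion term c·N_c·s_c = 12.5 × 37 × 1.3 = 601.25 kPa; surcharge term q·N_q = 9.62 × 24.6 = 236.65 kPa; self-weight term 0.5·γ·B·N_γ·s_γ = 0.5 × 17.186 × 1.75 × 24 × 0.6 = 216.55 kPa.
q_ult = 601.25 + 236.65 + 216.55 = 1054.5 kPa.

q_ult ≈ 1055 kPa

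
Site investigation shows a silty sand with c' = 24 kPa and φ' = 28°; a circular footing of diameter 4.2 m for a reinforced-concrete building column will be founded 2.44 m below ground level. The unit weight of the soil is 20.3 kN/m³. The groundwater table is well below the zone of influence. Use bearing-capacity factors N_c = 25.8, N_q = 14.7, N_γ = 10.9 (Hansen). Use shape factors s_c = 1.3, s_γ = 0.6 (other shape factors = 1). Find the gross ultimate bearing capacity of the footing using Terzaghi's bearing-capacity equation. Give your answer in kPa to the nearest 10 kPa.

q_ult ≈ 1810 kPa

Overburden at base level: q = 20.3 × 2.44 = 49.532 kPa.
Cohesion term c·N_c·s_c = 24 × 25.8 × 1.3 = 804.96 kPa; surcharge term q·N_q = 49.532 × 14.7 = 728.12 kPa; self-weight term 0.5·γ·B·N_γ·s_γ = 0.5 × 20.3 × 4.2 × 10.9 × 0.6 = 278.8 kPa.
q_ult = 804.96 + 728.12 + 278.8 = 1811.9 kPa.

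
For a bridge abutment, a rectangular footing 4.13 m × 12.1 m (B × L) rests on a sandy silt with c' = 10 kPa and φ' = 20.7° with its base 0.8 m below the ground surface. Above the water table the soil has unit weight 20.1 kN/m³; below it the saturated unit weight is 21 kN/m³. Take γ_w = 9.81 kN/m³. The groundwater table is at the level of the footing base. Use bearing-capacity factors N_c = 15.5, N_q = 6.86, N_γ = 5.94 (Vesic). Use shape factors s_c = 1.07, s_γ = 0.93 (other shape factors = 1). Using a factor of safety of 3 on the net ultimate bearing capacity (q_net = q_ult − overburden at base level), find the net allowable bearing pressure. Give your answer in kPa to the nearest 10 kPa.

Effective surcharge at the founding depth q = γ·D_f = 20.1 × 0.8 = 16.08 kPa.
The water table coincides with the base, so in the self-weight term γ → γ' = 11.19 kN/m³.
q_ult = c·N_c·s_c + q·N_q + 0.5·γ·B·N_γ·s_γ
     = 10 × 15.5 × 1.07 + 16.08 × 6.86 + 0.5 × 11.19 × 4.13 × 5.94 × 0.93
     = 165.85 + 110.31 + 127.65 = 403.81 kPa.
q_net = 403.81 − 16.08 = 387.73 kPa.
q_all(net) = 387.73 / 3 = 129.24 kPa.

q_all(net) ≈ 130 kPa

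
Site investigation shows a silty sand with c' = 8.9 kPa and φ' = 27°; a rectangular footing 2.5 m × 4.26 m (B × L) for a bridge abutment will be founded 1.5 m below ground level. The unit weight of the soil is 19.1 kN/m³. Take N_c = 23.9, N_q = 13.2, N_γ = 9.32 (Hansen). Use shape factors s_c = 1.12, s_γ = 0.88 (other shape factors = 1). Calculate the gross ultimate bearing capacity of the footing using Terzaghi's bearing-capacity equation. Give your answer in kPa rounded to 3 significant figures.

q = γ·D_f = 19.1 × 1.5 = 28.65 kPa.
c·N_c·s_c = 8.9 × 23.9 × 1.12 = 238.24 kPa
q·N_q = 28.65 × 13.2 = 378.18 kPa
0.5·γ·B·N_γ·s_γ = 0.5 × 19.1 × 2.5 × 9.32 × 0.88 = 195.81 kPa
q_ult = 238.24 + 378.18 + 195.81 = 812.23 kPa.

q_ult ≈ 812 kPa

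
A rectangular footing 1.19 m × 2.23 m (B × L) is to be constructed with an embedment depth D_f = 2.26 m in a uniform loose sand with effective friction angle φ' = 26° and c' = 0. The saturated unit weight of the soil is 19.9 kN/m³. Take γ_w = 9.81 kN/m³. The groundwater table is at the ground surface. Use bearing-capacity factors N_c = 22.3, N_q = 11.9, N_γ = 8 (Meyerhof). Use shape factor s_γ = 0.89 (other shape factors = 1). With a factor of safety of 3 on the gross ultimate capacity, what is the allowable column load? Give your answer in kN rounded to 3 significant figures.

P_all ≈ 278 kN

With the water table at the surface the whole profile is submerged: γ' = 19.9 − 9.81 = 10.09 kN/m³, so q = γ'·D_f = 22.803 kPa; the same γ' applies in the ½γBN_γ term.
q_ult = q·N_q + 0.5·γ·B·N_γ·s_γ
     = 22.803 × 11.9 + 0.5 × 10.09 × 1.19 × 8 × 0.89
     = 271.36 + 42.745 = 314.11 kPa.
Gross allowable pressure q_all = 314.11 / 3 = 104.7 kPa.
Footing area = 2.6537 m², so allowable column load = 104.7 × 2.6537 = 277.85 kN.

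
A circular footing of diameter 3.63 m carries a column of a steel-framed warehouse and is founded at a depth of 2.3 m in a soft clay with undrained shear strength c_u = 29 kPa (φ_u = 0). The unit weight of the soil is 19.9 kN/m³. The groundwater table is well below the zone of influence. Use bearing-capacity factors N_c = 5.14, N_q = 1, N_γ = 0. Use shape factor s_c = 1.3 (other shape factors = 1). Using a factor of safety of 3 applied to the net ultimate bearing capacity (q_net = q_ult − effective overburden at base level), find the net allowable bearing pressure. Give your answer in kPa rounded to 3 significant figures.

q_all(net) ≈ 64.6 kPa

Overburden at base level: q = 19.9 × 2.3 = 45.77 kPa.
Cohesion term c·N_c·s_c = 29 × 5.14 × 1.3 = 193.78 kPa; surcharge term q·N_q = 45.77 × 1 = 45.77 kPa.
q_ult = 193.78 + 45.77 = 239.55 kPa.
Net ultimate: q_net = 239.55 − 45.77 = 193.78 kPa.
q_all(net) = 193.78 / 3 = 64.593 kPa.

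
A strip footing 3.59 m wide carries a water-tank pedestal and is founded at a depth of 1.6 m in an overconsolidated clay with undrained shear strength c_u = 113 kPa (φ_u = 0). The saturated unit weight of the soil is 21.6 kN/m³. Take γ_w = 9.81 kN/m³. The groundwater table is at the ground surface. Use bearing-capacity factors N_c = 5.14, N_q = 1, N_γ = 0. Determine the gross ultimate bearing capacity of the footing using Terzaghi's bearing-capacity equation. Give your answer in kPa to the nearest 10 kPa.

q_ult ≈ 600 kPa

With the water table at the surface the whole profile is submerged: γ' = 21.6 − 9.81 = 11.79 kN/m³, so q = γ'·D_f = 18.864 kPa.
q_ult = c·N_c + q·N_q
     = 113 × 5.14 + 18.864 × 1
     = 580.82 + 18.864 = 599.68 kPa.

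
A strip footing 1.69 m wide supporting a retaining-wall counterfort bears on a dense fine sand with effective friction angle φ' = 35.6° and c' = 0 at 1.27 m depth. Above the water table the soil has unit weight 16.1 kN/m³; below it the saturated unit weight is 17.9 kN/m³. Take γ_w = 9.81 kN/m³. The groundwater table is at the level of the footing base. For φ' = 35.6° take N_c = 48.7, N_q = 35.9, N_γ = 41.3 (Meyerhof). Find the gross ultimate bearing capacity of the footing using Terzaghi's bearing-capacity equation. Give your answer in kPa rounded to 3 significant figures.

Effective surcharge at the founding depth q = γ·D_f = 16.1 × 1.27 = 20.447 kPa.
The water table coincides with the base, so in the self-weight term γ → γ' = 8.09 kN/m³.
q_ult = q·N_q + 0.5·γ·B·N_γ
     = 20.447 × 35.9 + 0.5 × 8.09 × 1.69 × 41.3
     = 734.05 + 282.33 = 1016.4 kPa.

q_ult ≈ 1020 kPa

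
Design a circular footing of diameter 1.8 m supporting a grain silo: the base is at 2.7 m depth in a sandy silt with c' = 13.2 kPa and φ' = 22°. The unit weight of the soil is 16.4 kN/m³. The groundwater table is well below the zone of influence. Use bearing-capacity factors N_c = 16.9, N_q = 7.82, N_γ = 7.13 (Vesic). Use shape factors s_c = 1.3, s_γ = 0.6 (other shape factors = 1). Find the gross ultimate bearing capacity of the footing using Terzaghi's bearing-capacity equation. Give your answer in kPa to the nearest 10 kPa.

q_ult ≈ 700 kPa

Overburden at base level: q = 16.4 × 2.7 = 44.28 kPa.
Cohesion term c·N_c·s_c = 13.2 × 16.9 × 1.3 = 290 kPa; surcharge term q·N_q = 44.28 × 7.82 = 346.27 kPa; self-weight term 0.5·γ·B·N_γ·s_γ = 0.5 × 16.4 × 1.8 × 7.13 × 0.6 = 63.143 kPa.
q_ult = 290 + 346.27 + 63.143 = 699.42 kPa.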